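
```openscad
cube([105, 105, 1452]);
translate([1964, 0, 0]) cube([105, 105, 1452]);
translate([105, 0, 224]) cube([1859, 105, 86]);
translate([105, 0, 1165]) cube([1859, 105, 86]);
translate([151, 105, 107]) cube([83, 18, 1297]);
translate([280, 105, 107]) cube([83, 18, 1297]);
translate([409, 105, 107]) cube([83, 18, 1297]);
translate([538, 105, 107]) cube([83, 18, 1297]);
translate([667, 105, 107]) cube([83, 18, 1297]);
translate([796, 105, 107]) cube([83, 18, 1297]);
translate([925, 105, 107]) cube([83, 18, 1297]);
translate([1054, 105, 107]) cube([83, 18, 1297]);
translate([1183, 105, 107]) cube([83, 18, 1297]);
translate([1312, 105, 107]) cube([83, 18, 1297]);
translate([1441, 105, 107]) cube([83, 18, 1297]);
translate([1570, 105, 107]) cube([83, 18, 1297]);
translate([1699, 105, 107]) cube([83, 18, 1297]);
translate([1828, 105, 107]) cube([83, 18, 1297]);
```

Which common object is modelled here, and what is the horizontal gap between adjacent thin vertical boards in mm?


A fence section. The picket gap is 46 mm.

Two posts, two rails, 14 pickets — a fence section. Span 1859 mm holds 14 pickets of 83 mm with 15 equal gaps: ⌊(1859 − 14·83) / 15⌋ = 46 mm.


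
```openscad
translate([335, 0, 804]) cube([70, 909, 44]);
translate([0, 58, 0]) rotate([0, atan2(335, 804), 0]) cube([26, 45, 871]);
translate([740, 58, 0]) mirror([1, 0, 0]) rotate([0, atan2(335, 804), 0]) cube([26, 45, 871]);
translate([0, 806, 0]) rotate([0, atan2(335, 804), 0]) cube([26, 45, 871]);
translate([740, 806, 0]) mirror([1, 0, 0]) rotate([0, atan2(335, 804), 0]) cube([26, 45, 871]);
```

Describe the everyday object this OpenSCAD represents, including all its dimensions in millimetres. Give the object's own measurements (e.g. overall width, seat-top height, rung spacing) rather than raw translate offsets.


A sawhorse. A 70×909×44 mm beam (x, y, z) sits on two A-frame leg pairs. Each pair is two raked legs of 26×45 mm section (45 mm along y) splaying symmetrically in x. Each leg rises 804 mm vertically over 335 mm of horizontal reach and is 871 mm long along its own axis. Every leg's outer bottom edge rests on the floor and its outer top edge meets a bottom edge of the beam — the left legs (tilting toward +x) meet the beam's −x bottom edge, the right legs (their mirror images, tilting toward −x) meet its +x bottom edge — so the leg tops tuck under the beam, the beam's underside is 804 mm above the floor, and the feet are 740 mm apart outside-to-outside with the beam centred between them. The two leg pairs are set in 58 mm from either end of the beam.


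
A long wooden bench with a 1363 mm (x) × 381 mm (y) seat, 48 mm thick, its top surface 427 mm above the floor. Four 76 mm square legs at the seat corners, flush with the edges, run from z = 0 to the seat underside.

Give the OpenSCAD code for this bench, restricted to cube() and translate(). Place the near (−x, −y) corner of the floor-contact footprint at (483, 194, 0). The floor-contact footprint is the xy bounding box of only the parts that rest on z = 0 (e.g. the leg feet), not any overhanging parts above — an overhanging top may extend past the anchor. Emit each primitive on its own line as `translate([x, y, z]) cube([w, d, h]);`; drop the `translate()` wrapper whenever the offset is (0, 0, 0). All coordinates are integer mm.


translate([483, 194, 379]) cube([1363, 381, 48]);
translate([483, 194, 0]) cube([76, 76, 379]);
translate([483, 499, 0]) cube([76, 76, 379]);
translate([1770, 194, 0]) cube([76, 76, 379]);
translate([1770, 499, 0]) cube([76, 76, 379]);


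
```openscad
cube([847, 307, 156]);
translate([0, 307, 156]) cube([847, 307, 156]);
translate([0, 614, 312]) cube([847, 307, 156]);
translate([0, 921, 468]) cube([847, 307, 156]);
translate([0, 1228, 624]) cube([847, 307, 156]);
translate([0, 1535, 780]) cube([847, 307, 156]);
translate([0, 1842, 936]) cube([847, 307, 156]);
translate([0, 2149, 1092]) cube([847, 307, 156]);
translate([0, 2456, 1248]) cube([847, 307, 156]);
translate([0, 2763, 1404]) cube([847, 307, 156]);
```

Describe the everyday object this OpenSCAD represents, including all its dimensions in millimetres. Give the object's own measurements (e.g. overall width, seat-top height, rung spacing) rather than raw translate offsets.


A straight staircase of 10 solid steps. Each step is 847 mm wide (x), 307 mm deep (y, the going) and 156 mm tall (the rise). The first step rests on the floor; each subsequent step sits one going further in +y and one rise higher in +z, directly behind and above the previous step with no overlap.


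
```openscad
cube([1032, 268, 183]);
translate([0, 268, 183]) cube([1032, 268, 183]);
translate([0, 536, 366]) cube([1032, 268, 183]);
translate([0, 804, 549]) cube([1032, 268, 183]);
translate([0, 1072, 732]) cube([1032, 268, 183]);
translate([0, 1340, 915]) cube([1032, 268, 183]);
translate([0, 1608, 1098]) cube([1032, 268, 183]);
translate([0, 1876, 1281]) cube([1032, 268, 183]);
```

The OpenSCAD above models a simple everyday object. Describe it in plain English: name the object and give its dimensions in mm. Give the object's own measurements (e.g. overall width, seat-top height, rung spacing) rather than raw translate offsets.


A straight staircase of 8 solid steps. Each step is 1032 mm wide (x), 268 mm deep (y, the going) and 183 mm tall (the rise). The first step rests on the floor; each subsequent step sits one going further in +y and one rise higher in +z, directly behind and above the previous step with no overlap.


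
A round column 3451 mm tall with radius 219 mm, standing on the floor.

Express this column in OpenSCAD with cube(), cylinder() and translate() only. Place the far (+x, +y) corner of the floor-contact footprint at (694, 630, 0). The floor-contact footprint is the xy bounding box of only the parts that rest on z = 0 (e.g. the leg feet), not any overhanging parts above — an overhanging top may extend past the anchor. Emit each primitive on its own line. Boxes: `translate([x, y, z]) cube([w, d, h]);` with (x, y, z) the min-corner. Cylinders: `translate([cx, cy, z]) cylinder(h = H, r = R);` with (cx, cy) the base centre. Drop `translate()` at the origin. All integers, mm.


translate([475, 411, 0]) cylinder(h = 3451, r = 219);


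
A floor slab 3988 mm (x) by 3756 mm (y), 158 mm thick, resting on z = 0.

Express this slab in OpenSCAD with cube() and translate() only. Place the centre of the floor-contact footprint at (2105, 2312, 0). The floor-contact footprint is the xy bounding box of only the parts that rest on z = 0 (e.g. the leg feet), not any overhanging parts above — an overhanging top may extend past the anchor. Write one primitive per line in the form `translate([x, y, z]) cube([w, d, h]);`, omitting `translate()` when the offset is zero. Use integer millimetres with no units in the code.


translate([111, 434, 0]) cube([3988, 3756, 158]);


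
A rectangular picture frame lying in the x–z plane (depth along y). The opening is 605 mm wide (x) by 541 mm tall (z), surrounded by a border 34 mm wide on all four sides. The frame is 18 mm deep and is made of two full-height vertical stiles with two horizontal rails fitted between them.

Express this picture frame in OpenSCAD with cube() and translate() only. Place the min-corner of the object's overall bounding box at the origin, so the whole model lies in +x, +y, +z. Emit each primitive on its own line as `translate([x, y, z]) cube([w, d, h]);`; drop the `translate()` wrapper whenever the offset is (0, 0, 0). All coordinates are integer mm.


cube([34, 18, 609]);
translate([639, 0, 0]) cube([34, 18, 609]);
translate([34, 0, 0]) cube([605, 18, 34]);
translate([34, 0, 575]) cube([605, 18, 34]);


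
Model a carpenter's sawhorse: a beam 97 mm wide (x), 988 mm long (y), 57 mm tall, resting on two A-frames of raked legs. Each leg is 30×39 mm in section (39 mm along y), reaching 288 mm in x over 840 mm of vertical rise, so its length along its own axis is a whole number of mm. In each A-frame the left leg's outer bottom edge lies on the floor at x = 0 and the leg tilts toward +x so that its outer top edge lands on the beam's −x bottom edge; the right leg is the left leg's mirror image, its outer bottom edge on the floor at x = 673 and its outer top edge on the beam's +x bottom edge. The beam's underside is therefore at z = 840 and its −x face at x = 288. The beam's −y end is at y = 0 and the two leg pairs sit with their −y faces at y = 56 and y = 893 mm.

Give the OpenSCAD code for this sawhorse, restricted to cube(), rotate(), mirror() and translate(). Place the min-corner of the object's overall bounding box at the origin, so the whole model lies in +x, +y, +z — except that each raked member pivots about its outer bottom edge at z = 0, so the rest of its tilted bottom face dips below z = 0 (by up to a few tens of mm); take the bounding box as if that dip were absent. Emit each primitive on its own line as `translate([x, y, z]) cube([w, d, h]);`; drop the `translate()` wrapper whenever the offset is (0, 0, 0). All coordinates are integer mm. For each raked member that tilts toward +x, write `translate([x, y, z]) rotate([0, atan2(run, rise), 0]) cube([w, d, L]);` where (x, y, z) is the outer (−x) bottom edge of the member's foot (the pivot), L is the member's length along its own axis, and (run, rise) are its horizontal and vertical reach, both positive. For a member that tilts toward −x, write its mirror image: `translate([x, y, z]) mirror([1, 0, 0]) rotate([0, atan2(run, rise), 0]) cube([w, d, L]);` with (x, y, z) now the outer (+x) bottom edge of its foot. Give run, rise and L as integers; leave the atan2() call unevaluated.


translate([288, 0, 840]) cube([97, 988, 57]);
translate([0, 56, 0]) rotate([0, atan2(288, 840), 0]) cube([30, 39, 888]);
translate([673, 56, 0]) mirror([1, 0, 0]) rotate([0, atan2(288, 840), 0]) cube([30, 39, 888]);
translate([0, 893, 0]) rotate([0, atan2(288, 840), 0]) cube([30, 39, 888]);
translate([673, 893, 0]) mirror([1, 0, 0]) rotate([0, atan2(288, 840), 0]) cube([30, 39, 888]);


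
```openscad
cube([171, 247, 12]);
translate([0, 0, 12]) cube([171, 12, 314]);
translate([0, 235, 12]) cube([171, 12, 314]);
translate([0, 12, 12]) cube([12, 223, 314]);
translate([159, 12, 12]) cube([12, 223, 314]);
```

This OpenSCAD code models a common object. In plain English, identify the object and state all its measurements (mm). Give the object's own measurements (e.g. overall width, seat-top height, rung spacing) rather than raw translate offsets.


An open-topped rectangular box: outside dimensions 171×247×326 mm, with a uniform wall and base thickness of 12 mm. The base is a full 171×247 slab on the floor; four walls sit on top of the base. The front and back walls (the −y and +y sides) span the full width; the two side walls fit between them.


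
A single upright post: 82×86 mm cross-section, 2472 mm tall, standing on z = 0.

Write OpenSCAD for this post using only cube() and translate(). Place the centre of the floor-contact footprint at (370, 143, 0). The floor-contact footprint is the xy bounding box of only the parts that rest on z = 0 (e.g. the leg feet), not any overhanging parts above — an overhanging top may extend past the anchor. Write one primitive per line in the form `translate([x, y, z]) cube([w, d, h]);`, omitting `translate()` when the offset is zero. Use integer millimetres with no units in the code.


translate([329, 100, 0]) cube([82, 86, 2472]);


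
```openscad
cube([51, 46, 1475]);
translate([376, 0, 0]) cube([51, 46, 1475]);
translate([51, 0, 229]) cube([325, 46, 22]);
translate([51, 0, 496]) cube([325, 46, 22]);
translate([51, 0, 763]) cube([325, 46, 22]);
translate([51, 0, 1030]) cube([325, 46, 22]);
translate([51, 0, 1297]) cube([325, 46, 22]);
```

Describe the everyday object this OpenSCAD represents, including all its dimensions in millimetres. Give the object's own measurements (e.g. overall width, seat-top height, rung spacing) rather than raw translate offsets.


A straight ladder. Two 51×46 mm vertical rails, 1475 mm tall, stand 427 mm apart (outside-to-outside) with their front faces coplanar on the −y side. 5 rungs, each 46 mm deep and 22 mm tall, span between the inner faces of the rails, front faces flush with the rails. The lowest rung's underside is at z = 229 mm and rungs are spaced 267 mm apart (underside to underside).


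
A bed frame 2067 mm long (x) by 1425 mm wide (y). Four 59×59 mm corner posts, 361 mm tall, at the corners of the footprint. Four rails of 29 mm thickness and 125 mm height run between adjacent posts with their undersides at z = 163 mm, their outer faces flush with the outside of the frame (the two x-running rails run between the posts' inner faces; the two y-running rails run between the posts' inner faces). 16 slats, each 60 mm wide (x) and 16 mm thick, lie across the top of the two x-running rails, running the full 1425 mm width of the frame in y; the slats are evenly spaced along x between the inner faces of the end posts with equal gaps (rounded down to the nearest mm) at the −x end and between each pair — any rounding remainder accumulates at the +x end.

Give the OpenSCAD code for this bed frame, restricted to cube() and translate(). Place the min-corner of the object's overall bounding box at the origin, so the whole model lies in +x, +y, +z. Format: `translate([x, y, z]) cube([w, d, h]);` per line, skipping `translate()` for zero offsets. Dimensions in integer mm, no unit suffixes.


cube([59, 59, 361]);
translate([0, 1366, 0]) cube([59, 59, 361]);
translate([2008, 0, 0]) cube([59, 59, 361]);
translate([2008, 1366, 0]) cube([59, 59, 361]);
translate([59, 0, 163]) cube([1949, 29, 125]);
translate([59, 1396, 163]) cube([1949, 29, 125]);
translate([0, 59, 163]) cube([29, 1307, 125]);
translate([2038, 59, 163]) cube([29, 1307, 125]);
translate([117, 0, 288]) cube([60, 1425, 16]);
translate([235, 0, 288]) cube([60, 1425, 16]);
translate([353, 0, 288]) cube([60, 1425, 16]);
translate([471, 0, 288]) cube([60, 1425, 16]);
translate([589, 0, 288]) cube([60, 1425, 16]);
translate([707, 0, 288]) cube([60, 1425, 16]);
translate([825, 0, 288]) cube([60, 1425, 16]);
translate([943, 0, 288]) cube([60, 1425, 16]);
translate([1061, 0, 288]) cube([60, 1425, 16]);
translate([1179, 0, 288]) cube([60, 1425, 16]);
translate([1297, 0, 288]) cube([60, 1425, 16]);
translate([1415, 0, 288]) cube([60, 1425, 16]);
translate([1533, 0, 288]) cube([60, 1425, 16]);
translate([1651, 0, 288]) cube([60, 1425, 16]);
translate([1769, 0, 288]) cube([60, 1425, 16]);
translate([1887, 0, 288]) cube([60, 1425, 16]);


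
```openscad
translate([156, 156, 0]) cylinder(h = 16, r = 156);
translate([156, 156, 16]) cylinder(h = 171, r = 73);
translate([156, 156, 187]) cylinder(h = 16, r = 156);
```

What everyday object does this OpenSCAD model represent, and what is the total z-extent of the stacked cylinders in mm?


A spool. The overall height is 203 mm.

Three coaxial cylinders, large–small–large — a spool. Two 16 mm flanges and a 171 mm core give 16 + 171 + 16 = 203 mm.


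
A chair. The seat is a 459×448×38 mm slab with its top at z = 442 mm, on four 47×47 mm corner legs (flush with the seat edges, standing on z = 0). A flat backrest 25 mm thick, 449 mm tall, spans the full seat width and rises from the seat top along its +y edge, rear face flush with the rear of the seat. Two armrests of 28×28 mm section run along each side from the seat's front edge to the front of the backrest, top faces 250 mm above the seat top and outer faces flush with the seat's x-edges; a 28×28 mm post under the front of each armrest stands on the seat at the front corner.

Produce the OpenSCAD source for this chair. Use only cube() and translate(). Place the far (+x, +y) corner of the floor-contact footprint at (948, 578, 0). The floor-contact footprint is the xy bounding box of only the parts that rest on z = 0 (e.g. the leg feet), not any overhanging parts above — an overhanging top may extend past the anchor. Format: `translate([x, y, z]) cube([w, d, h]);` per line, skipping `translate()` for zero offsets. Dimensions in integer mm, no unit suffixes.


translate([489, 130, 404]) cube([459, 448, 38]);
translate([489, 130, 0]) cube([47, 47, 404]);
translate([901, 130, 0]) cube([47, 47, 404]);
translate([489, 531, 0]) cube([47, 47, 404]);
translate([901, 531, 0]) cube([47, 47, 404]);
translate([489, 553, 442]) cube([459, 25, 449]);
translate([489, 130, 664]) cube([28, 423, 28]);
translate([920, 130, 664]) cube([28, 423, 28]);
translate([489, 130, 442]) cube([28, 28, 222]);
translate([920, 130, 442]) cube([28, 28, 222]);


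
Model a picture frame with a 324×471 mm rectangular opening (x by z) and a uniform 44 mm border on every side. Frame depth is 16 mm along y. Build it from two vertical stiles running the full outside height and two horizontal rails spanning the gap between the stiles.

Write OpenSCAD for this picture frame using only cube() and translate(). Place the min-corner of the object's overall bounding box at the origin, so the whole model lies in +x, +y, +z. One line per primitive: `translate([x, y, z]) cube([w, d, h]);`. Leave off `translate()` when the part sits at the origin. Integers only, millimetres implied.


cube([44, 16, 559]);
translate([368, 0, 0]) cube([44, 16, 559]);
translate([44, 0, 0]) cube([324, 16, 44]);
translate([44, 0, 515]) cube([324, 16, 44]);


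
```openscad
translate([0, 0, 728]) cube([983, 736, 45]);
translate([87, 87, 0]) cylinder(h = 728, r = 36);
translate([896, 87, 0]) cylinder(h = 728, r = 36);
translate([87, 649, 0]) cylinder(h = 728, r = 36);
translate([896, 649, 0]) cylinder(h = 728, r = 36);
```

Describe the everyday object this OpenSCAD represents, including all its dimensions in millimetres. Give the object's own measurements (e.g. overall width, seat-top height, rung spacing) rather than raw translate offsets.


A rectangular dining table. The top is 983×736×45 mm with its upper surface at z = 773 mm. It stands on four round legs of 72 mm diameter, each leg's bounding box inset 51 mm from the nearest pair of top edges, running from the floor to the underside of the top.


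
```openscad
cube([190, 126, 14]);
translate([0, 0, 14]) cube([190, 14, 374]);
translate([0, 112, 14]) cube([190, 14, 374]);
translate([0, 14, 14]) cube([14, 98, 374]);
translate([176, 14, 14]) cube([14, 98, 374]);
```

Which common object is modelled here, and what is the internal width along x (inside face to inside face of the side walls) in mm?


An open box. The internal width is 162 mm.

A 190×126 base slab with four walls standing on it — an open box. The base is 190 mm wide and the walls are 14 mm thick, so the internal width is 190 − 2 × 14 = 162 mm.


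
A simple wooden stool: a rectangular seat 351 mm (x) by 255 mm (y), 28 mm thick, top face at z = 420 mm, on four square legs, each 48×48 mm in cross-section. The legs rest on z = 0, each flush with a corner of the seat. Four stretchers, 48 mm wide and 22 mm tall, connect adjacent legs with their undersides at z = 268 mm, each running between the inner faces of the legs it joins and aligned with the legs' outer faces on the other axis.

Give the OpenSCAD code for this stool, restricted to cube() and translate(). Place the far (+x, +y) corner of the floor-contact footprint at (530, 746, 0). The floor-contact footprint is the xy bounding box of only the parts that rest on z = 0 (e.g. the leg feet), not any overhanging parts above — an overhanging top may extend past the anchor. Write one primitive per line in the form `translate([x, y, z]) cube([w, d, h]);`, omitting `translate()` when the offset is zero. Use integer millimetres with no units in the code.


// leg_h = 420 - 28 = 392
// stretcher span = 351 - 2*48 = 255
translate([179, 491, 392]) cube([351, 255, 28]);
translate([179, 491, 0]) cube([48, 48, 392]);
translate([482, 491, 0]) cube([48, 48, 392]);
translate([179, 698, 0]) cube([48, 48, 392]);
translate([482, 698, 0]) cube([48, 48, 392]);
translate([227, 491, 268]) cube([255, 48, 22]);
translate([227, 698, 268]) cube([255, 48, 22]);
translate([179, 539, 268]) cube([48, 159, 22]);
translate([482, 539, 268]) cube([48, 159, 22]);


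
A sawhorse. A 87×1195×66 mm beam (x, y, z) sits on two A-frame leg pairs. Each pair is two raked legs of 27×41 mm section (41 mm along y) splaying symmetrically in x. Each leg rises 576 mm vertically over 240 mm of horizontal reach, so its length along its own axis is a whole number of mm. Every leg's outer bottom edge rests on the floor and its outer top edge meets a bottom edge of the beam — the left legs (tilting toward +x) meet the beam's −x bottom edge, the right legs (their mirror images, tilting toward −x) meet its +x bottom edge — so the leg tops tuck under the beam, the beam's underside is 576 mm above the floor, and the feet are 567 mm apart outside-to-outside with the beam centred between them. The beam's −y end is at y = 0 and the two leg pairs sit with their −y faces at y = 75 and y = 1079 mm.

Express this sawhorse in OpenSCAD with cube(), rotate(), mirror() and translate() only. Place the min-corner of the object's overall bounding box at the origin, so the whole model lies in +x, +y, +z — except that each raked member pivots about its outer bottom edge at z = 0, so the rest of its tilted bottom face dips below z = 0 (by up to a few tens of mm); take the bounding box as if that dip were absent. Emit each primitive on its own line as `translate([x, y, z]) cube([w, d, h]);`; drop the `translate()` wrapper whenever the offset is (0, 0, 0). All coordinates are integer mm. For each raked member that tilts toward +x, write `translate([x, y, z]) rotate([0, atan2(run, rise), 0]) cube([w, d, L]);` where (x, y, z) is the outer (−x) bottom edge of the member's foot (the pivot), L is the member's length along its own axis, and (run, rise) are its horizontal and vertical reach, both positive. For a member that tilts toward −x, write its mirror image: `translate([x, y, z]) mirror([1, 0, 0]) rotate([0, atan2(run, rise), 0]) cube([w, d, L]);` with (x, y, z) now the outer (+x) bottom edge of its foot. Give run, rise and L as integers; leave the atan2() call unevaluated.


translate([240, 0, 576]) cube([87, 1195, 66]);
translate([0, 75, 0]) rotate([0, atan2(240, 576), 0]) cube([27, 41, 624]);
translate([567, 75, 0]) mirror([1, 0, 0]) rotate([0, atan2(240, 576), 0]) cube([27, 41, 624]);
translate([0, 1079, 0]) rotate([0, atan2(240, 576), 0]) cube([27, 41, 624]);
translate([567, 1079, 0]) mirror([1, 0, 0]) rotate([0, atan2(240, 576), 0]) cube([27, 41, 624]);


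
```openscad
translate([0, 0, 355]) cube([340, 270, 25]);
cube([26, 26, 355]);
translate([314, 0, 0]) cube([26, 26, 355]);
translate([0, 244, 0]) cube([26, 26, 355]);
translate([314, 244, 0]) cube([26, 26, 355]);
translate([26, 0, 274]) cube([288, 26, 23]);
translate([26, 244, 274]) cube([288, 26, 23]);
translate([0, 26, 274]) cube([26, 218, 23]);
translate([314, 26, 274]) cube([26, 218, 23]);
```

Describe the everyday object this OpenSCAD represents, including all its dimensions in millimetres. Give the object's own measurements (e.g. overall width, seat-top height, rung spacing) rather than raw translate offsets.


A simple wooden stool: a rectangular seat 340 mm (x) by 270 mm (y), 25 mm thick, top face at z = 380 mm, on four square legs, each 26×26 mm in cross-section. The legs rest on z = 0, each flush with a corner of the seat. Four stretchers, 26 mm wide and 23 mm tall, connect adjacent legs with their undersides at z = 274 mm, each running between the inner faces of the legs it joins and aligned with the legs' outer faces on the other axis.


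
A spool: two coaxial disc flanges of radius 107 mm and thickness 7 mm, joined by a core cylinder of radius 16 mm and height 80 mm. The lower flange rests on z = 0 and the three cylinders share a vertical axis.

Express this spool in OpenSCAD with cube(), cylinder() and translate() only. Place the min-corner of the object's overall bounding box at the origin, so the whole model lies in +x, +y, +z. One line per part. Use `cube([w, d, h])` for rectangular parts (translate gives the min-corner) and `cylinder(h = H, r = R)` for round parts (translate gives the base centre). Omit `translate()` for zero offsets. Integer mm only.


translate([107, 107, 0]) cylinder(h = 7, r = 107);
translate([107, 107, 7]) cylinder(h = 80, r = 16);
translate([107, 107, 87]) cylinder(h = 7, r = 107);


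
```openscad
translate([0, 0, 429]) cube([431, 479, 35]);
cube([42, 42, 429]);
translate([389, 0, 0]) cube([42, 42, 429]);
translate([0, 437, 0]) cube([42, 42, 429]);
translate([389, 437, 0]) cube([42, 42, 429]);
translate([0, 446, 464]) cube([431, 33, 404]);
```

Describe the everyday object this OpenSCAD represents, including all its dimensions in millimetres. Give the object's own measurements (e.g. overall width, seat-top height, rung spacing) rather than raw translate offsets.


A chair. The seat is a 431×479×35 mm slab with its top at z = 464 mm, on four 42×42 mm corner legs (flush with the seat edges, standing on z = 0). A flat backrest 33 mm thick, 404 mm tall, spans the full seat width and rises from the seat top along its +y edge, rear face flush with the rear of the seat.


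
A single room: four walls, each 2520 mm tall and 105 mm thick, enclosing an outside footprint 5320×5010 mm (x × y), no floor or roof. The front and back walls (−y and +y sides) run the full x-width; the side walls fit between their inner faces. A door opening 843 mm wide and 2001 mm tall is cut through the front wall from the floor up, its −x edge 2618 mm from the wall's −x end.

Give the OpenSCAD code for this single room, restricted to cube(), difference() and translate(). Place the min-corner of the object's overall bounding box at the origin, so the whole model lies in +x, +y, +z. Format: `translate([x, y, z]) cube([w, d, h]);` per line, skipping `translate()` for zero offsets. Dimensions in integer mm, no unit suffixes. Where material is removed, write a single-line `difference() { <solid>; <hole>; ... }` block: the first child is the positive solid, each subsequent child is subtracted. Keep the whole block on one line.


difference() { cube([5320, 105, 2520]); translate([2618, 0, 0]) cube([843, 105, 2001]); }
translate([0, 4905, 0]) cube([5320, 105, 2520]);
translate([0, 105, 0]) cube([105, 4800, 2520]);
translate([5215, 105, 0]) cube([105, 4800, 2520]);


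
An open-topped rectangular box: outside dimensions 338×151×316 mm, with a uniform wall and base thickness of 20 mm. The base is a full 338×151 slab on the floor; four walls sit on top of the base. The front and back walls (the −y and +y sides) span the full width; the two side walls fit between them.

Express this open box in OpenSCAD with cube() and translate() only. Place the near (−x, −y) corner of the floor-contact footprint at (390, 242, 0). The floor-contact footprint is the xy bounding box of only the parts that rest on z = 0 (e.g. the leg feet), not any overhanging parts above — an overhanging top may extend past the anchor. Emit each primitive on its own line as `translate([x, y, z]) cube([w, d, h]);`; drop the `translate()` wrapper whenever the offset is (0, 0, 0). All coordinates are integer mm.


translate([390, 242, 0]) cube([338, 151, 20]);
translate([390, 242, 20]) cube([338, 20, 296]);
translate([390, 373, 20]) cube([338, 20, 296]);
translate([390, 262, 20]) cube([20, 111, 296]);
translate([708, 262, 20]) cube([20, 111, 296]);


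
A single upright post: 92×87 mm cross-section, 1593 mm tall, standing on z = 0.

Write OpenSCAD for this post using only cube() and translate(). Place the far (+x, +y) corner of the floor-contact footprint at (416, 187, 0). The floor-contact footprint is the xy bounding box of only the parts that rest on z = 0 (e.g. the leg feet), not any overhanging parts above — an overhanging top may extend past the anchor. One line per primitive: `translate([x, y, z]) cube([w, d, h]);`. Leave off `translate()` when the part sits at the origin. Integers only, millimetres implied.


translate([324, 100, 0]) cube([92, 87, 1593]);


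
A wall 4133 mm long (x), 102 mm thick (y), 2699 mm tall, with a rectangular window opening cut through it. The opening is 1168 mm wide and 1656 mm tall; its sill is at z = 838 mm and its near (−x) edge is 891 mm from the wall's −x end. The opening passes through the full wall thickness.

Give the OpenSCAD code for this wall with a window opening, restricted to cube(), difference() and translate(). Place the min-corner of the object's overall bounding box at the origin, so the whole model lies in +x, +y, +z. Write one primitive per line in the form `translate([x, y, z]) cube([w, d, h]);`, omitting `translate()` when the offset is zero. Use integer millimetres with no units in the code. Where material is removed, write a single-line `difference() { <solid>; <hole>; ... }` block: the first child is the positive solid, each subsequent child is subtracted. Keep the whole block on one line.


difference() { cube([4133, 102, 2699]); translate([891, 0, 838]) cube([1168, 102, 1656]); }


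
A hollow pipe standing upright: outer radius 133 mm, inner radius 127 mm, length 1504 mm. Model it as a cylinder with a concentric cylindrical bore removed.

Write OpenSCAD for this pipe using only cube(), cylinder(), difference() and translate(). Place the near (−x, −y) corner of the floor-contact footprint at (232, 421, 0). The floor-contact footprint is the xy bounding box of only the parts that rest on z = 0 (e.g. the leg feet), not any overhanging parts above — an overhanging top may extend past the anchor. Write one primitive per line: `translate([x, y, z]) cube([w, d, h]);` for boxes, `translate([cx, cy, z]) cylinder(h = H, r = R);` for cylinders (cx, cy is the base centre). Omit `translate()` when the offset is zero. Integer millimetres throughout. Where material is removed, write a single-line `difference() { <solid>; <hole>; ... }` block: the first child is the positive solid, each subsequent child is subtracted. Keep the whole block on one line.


difference() { translate([365, 554, 0]) cylinder(h = 1504, r = 133); translate([365, 554, 0]) cylinder(h = 1504, r = 127); }


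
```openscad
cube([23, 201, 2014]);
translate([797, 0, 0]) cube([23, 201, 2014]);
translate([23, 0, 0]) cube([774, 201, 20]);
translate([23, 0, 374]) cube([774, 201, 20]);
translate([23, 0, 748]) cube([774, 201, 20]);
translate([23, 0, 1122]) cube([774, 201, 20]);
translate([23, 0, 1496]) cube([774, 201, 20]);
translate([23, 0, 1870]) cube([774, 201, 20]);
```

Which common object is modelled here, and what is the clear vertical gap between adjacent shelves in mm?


A bookshelf. The clear shelf gap is 354 mm.

Two tall side panels with 6 horizontal boards between them — a bookshelf. The first two shelf undersides are at z = 0 and z = 374; with shelf thickness 20, the clear gap is 374 − 0 − 20 = 354 mm.


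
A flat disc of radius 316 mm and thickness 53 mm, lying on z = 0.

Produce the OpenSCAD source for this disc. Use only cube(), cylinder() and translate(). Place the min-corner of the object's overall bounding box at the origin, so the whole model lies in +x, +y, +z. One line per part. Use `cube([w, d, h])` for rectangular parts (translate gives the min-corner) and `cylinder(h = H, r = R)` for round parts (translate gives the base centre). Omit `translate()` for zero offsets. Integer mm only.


translate([316, 316, 0]) cylinder(h = 53, r = 316);


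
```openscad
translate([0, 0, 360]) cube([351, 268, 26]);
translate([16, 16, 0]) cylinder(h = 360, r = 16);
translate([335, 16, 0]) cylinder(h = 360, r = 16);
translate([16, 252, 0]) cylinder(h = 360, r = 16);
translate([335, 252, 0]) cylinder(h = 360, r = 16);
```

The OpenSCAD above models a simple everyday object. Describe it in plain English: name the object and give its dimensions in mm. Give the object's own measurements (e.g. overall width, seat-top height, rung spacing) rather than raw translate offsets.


A simple wooden stool: a rectangular seat 351 mm (x) by 268 mm (y), 26 mm thick, top face at z = 386 mm, on four round legs, each 32 mm in diameter. The legs rest on z = 0, each leg's axis is inset half a diameter from the nearest pair of seat edges (so the leg's bounding box is flush with the corner).


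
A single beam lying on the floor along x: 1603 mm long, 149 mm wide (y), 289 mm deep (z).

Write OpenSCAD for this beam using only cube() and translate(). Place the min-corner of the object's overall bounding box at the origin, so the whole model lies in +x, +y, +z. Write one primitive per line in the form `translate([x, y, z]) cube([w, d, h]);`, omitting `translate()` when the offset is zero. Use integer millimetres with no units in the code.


cube([1603, 149, 289]);


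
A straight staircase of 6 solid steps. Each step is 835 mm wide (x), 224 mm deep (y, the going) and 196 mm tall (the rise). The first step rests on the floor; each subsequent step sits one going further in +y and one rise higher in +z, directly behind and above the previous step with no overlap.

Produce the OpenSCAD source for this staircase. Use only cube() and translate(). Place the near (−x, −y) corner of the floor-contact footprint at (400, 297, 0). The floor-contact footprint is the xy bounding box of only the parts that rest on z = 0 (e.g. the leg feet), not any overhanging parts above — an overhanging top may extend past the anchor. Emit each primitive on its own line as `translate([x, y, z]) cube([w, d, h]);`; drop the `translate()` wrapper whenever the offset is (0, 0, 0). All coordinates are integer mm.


translate([400, 297, 0]) cube([835, 224, 196]);
translate([400, 521, 196]) cube([835, 224, 196]);
translate([400, 745, 392]) cube([835, 224, 196]);
translate([400, 969, 588]) cube([835, 224, 196]);
translate([400, 1193, 784]) cube([835, 224, 196]);
translate([400, 1417, 980]) cube([835, 224, 196]);


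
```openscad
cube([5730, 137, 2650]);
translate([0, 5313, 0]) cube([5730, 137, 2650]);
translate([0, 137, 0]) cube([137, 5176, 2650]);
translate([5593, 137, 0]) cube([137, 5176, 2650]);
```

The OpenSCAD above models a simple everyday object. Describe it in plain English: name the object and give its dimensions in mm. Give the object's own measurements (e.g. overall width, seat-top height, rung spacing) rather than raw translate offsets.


The wall frame of a small rectangular building: four walls, each 2650 mm tall and 137 mm thick, enclosing a footprint 5730 mm (x) by 5450 mm (y) outside-to-outside, with no floor or roof. The front and back walls (the −y and +y sides) span the full width; the two side walls fit between them.


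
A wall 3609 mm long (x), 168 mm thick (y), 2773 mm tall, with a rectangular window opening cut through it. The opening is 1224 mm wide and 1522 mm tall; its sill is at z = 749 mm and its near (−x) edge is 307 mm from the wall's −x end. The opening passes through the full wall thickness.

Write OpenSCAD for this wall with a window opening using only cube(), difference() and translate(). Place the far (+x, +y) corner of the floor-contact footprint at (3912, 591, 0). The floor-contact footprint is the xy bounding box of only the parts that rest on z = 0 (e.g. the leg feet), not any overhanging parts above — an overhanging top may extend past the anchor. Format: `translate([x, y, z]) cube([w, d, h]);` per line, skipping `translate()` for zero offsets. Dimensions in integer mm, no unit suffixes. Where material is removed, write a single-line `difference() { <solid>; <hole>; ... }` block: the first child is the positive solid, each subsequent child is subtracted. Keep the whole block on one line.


difference() { translate([303, 423, 0]) cube([3609, 168, 2773]); translate([610, 423, 749]) cube([1224, 168, 1522]); }


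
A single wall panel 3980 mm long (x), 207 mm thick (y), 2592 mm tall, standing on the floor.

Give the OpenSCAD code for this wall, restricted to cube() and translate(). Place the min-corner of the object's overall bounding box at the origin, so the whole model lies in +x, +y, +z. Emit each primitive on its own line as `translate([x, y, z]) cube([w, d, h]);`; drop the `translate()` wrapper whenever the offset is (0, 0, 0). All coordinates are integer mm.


cube([3980, 207, 2592]);


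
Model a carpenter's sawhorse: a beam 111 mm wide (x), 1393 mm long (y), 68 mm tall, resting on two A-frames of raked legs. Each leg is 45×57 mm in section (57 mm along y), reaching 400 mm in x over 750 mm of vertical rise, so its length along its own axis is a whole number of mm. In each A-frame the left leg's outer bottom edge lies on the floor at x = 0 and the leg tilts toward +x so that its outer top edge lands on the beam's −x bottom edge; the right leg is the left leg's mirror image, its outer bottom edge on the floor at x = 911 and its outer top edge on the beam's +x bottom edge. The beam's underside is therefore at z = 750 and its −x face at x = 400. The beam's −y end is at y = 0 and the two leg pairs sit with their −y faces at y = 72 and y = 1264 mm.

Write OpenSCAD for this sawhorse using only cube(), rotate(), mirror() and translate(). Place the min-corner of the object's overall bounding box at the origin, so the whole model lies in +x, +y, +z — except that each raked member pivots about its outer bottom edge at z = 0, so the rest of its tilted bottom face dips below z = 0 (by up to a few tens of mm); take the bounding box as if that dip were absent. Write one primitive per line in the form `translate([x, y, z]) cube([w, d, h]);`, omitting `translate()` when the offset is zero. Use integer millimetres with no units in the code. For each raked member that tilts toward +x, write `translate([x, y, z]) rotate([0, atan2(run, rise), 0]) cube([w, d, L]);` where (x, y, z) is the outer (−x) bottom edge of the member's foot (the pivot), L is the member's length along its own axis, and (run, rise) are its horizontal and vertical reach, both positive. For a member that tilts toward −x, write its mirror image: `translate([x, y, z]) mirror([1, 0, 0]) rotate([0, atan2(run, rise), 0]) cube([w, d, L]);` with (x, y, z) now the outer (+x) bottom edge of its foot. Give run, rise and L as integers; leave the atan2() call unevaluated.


translate([400, 0, 750]) cube([111, 1393, 68]);
translate([0, 72, 0]) rotate([0, atan2(400, 750), 0]) cube([45, 57, 850]);
translate([911, 72, 0]) mirror([1, 0, 0]) rotate([0, atan2(400, 750), 0]) cube([45, 57, 850]);
translate([0, 1264, 0]) rotate([0, atan2(400, 750), 0]) cube([45, 57, 850]);
translate([911, 1264, 0]) mirror([1, 0, 0]) rotate([0, atan2(400, 750), 0]) cube([45, 57, 850]);


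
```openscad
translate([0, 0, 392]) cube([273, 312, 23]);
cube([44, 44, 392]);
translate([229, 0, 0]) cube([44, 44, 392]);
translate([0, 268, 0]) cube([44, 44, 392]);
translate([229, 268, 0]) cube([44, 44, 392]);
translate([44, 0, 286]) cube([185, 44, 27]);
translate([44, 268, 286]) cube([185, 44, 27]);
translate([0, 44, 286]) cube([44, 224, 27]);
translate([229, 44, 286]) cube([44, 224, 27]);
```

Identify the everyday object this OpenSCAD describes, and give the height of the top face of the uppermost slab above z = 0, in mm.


A stool. The seat height is 415 mm.

A 273×312×23 slab at z = 392 on four corner posts — a stool. The seat top is 392 + 23 = 415 mm.


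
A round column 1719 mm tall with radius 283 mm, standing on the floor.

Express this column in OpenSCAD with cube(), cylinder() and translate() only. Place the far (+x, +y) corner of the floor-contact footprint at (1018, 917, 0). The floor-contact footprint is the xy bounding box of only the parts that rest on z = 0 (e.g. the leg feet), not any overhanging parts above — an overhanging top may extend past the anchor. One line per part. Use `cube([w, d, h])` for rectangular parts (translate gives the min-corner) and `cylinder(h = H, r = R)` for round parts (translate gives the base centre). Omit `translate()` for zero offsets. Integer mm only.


translate([735, 634, 0]) cylinder(h = 1719, r = 283);


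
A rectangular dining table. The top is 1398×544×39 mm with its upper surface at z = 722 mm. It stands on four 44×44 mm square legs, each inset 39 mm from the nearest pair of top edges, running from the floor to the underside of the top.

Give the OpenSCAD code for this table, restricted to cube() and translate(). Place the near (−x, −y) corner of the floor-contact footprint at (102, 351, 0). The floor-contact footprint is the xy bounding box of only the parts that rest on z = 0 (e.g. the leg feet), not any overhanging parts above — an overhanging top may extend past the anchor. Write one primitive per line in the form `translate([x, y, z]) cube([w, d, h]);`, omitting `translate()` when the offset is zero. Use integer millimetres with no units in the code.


translate([63, 312, 683]) cube([1398, 544, 39]);
translate([102, 351, 0]) cube([44, 44, 683]);
translate([1378, 351, 0]) cube([44, 44, 683]);
translate([102, 773, 0]) cube([44, 44, 683]);
translate([1378, 773, 0]) cube([44, 44, 683]);
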